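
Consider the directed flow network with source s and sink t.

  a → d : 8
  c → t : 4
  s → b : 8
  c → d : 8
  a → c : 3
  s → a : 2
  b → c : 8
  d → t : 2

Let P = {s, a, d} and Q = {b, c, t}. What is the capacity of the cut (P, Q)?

Edges leaving {s, a, d}: s→b (8), a→c (3), d→t (2).
Cut capacity = 8 + 3 + 2 = 13.

13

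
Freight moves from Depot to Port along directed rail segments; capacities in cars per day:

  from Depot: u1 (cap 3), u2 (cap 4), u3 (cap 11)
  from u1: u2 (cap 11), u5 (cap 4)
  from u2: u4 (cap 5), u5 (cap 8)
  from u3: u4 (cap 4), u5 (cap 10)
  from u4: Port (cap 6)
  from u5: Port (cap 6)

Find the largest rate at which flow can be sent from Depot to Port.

12

Augment Depot→u1→u5→Port: bottleneck 3, flow now 3.
Augment Depot→u2→u4→Port: bottleneck 4, flow now 7.
Augment Depot→u3→u4→Port: bottleneck 2, flow now 9.
Augment Depot→u3→u5→Port: bottleneck 3, flow now 12.
No augmenting path remains; maximum flow = 12.
In the residual graph, reachable from Depot: {Depot, u1, u2, u3, u4, u5}.
Min-cut edges: u4→Port (6), u5→Port (6); capacity 6 + 6 = 12.
This cut is saturated, so no flow can exceed 12.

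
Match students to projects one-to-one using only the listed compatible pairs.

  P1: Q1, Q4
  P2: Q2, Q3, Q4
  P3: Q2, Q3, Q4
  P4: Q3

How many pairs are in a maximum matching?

Unit-capacity flow: source→left, listed edges, right→sink; max matching = max flow.
Augmenting path P1→Q1 (+1); matched 1.
Augmenting path P2→Q2 (+1); matched 2.
Augmenting path P3→Q3 (+1); matched 3.
Augmenting path P4→Q3→P3→Q4 (+1); matched 4.
No augmenting path remains; maximum matching = 4.
König certificate: {P1, P2, P3, P4} is a vertex cover of size 4 (every listed pair touches it), so no matching can be larger.

4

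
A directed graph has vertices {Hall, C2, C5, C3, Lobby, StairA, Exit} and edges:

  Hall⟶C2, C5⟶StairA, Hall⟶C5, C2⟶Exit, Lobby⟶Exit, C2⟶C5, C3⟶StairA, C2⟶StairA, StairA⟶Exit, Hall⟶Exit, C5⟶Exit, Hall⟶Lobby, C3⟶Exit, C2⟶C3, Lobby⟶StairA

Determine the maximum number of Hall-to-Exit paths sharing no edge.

Assign every edge capacity 1; by Menger, the answer equals the max flow.
Path Hall→Exit (+1); total 1.
Path Hall→C2→Exit (+1); total 2.
Path Hall→C5→Exit (+1); total 3.
Path Hall→Lobby→Exit (+1); total 4.
No residual Hall→Exit path; max flow = 4.
Certifying cut of size 4: {Hall→C2, Hall→C5, Hall→Exit, Hall→Lobby}.

4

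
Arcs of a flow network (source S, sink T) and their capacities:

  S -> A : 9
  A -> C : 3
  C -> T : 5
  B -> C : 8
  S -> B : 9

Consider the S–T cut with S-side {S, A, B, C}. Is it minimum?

Given cut capacity: 5 = 5.
Augment S→A→C→T: bottleneck 3, flow now 3.
Augment S→B→C→T: bottleneck 2, flow now 5.
No augmenting path remains; maximum flow = 5.
Cut capacity 5 equals the max flow, so it is a minimum cut.

Yes — it is a minimum cut (capacity 5).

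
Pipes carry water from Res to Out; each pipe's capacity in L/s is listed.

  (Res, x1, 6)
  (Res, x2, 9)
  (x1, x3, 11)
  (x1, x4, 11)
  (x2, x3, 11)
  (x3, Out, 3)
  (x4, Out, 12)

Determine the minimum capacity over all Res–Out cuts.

9

Augment Res→x1→x3→Out: bottleneck 3, flow now 3.
Augment Res→x1→x4→Out: bottleneck 3, flow now 6.
Augment Res→x2→x3→x1→x4→Out: bottleneck 3, flow now 9. (uses reverse residual edge)
No augmenting path remains; maximum flow = 9.
By max-flow min-cut, the minimum cut capacity equals the max flow.
In the residual graph, reachable from Res: {Res, x2, x3}.
Min-cut edges: Res→x1 (6), x3→Out (3); capacity 6 + 3 = 9.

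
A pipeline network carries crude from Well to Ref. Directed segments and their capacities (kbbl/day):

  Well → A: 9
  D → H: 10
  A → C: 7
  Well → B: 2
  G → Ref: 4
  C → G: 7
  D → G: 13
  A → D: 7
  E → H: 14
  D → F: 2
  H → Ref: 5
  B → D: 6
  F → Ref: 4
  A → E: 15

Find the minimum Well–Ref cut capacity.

Augment Well→A→C→G→Ref: bottleneck 4, flow now 4.
Augment Well→A→D→F→Ref: bottleneck 2, flow now 6.
Augment Well→A→D→H→Ref: bottleneck 3, flow now 9.
Augment Well→B→D→H→Ref: bottleneck 2, flow now 11.
No augmenting path remains; maximum flow = 11.
By max-flow min-cut, the minimum cut capacity equals the max flow.
In the residual graph, reachable from Well: {Well}.
Min-cut edges: Well→A (9), Well→B (2); capacity 9 + 2 = 11.

11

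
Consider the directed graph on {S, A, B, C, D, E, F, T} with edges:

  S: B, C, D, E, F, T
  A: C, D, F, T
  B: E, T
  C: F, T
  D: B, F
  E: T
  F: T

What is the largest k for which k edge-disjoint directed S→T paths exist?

5

Assign every edge capacity 1; by Menger, the answer equals the max flow.
Path S→T (+1); total 1.
Path S→B→T (+1); total 2.
Path S→C→T (+1); total 3.
Path S→E→T (+1); total 4.
Path S→F→T (+1); total 5.
No residual S→T path; max flow = 5.
Certifying cut of size 5: {B→T, E→T, F→T, S→C, S→T}.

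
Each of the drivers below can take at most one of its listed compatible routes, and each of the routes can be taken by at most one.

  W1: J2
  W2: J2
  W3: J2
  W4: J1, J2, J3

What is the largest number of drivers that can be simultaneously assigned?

2

Unit-capacity flow: source→left, listed edges, right→sink; max matching = max flow.
Augmenting path W1→J2 (+1); matched 1.
Augmenting path W4→J1 (+1); matched 2.
No augmenting path remains; maximum matching = 2.
König certificate: {W4, J2} is a vertex cover of size 2 (every listed pair touches it), so no matching can be larger.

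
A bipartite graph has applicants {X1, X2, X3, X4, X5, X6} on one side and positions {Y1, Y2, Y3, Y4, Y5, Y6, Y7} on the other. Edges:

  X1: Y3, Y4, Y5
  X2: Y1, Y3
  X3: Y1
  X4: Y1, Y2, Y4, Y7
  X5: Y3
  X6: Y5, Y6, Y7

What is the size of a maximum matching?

Unit-capacity flow: source→left, listed edges, right→sink; max matching = max flow.
Augmenting path X1→Y3 (+1); matched 1.
Augmenting path X2→Y1 (+1); matched 2.
Augmenting path X4→Y2 (+1); matched 3.
Augmenting path X6→Y5 (+1); matched 4.
Augmenting path X5→Y3→X1→Y4 (+1); matched 5.
No augmenting path remains; maximum matching = 5.
König certificate: {X1, X4, X6, Y1, Y3} is a vertex cover of size 5 (every listed pair touches it), so no matching can be larger.

5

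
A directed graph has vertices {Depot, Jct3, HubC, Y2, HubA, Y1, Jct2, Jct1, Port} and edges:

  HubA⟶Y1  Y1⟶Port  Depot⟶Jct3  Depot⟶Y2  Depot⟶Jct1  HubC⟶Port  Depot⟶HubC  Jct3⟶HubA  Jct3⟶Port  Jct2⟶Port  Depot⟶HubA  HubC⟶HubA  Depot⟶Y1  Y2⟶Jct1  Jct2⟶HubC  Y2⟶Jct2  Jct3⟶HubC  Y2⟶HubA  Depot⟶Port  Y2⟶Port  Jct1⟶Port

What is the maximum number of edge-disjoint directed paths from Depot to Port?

Assign every edge capacity 1; by Menger, the answer equals the max flow.
Path Depot→Port (+1); total 1.
Path Depot→Jct3→Port (+1); total 2.
Path Depot→HubC→Port (+1); total 3.
Path Depot→Y2→Port (+1); total 4.
Path Depot→Y1→Port (+1); total 5.
Path Depot→Jct1→Port (+1); total 6.
No residual Depot→Port path; max flow = 6.
Certifying cut of size 6: {Depot→HubC, Depot→Jct1, Depot→Jct3, Depot→Port, Depot→Y2, Y1→Port}.

6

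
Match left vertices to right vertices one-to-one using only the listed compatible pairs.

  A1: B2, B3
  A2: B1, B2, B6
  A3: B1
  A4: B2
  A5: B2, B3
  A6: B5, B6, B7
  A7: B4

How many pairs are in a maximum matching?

6

Unit-capacity flow: source→left, listed edges, right→sink; max matching = max flow.
Augmenting path A1→B2 (+1); matched 1.
Augmenting path A2→B1 (+1); matched 2.
Augmenting path A5→B3 (+1); matched 3.
Augmenting path A6→B5 (+1); matched 4.
Augmenting path A7→B4 (+1); matched 5.
Augmenting path A3→B1→A2→B6 (+1); matched 6.
No augmenting path remains; maximum matching = 6.
König certificate: {A2, A3, A6, A7, B2, B3} is a vertex cover of size 6 (every listed pair touches it), so no matching can be larger.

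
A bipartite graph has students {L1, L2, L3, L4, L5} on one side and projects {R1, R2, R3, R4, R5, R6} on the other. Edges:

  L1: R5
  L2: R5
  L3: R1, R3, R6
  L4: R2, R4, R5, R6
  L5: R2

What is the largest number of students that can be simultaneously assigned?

Unit-capacity flow: source→left, listed edges, right→sink; max matching = max flow.
Augmenting path L1→R5 (+1); matched 1.
Augmenting path L3→R1 (+1); matched 2.
Augmenting path L4→R2 (+1); matched 3.
Augmenting path L5→R2→L4→R4 (+1); matched 4.
No augmenting path remains; maximum matching = 4.
König certificate: {L3, L4, L5, R5} is a vertex cover of size 4 (every listed pair touches it), so no matching can be larger.

4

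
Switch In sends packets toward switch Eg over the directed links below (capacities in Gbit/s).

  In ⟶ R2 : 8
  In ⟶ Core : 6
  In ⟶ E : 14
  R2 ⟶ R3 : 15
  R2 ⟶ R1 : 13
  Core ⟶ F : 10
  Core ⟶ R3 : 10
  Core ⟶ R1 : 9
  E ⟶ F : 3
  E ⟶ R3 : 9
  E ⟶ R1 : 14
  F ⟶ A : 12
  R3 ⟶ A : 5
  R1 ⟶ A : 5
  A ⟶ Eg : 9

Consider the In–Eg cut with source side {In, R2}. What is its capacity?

48

Edges leaving {In, R2}: In→Core (6), In→E (14), R2→R3 (15), R2→R1 (13).
Cut capacity = 6 + 14 + 15 + 13 = 48.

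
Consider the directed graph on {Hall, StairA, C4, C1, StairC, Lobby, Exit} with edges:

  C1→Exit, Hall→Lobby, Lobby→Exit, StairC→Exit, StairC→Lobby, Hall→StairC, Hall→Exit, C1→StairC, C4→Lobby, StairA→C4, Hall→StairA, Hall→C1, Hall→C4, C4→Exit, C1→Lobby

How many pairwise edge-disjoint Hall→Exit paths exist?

5

Assign every edge capacity 1; by Menger, the answer equals the max flow.
Path Hall→Exit (+1); total 1.
Path Hall→C4→Exit (+1); total 2.
Path Hall→C1→Exit (+1); total 3.
Path Hall→StairC→Exit (+1); total 4.
Path Hall→Lobby→Exit (+1); total 5.
No residual Hall→Exit path; max flow = 5.
Certifying cut of size 5: {C4→Exit, Hall→C1, Hall→Exit, Hall→StairC, Lobby→Exit}.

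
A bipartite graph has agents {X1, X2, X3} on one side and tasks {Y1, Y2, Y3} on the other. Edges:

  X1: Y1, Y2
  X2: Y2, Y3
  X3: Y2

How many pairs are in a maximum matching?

Unit-capacity flow: source→left, listed edges, right→sink; max matching = max flow.
Augmenting path X1→Y1 (+1); matched 1.
Augmenting path X2→Y2 (+1); matched 2.
Augmenting path X3→Y2→X2→Y3 (+1); matched 3.
No augmenting path remains; maximum matching = 3.
König certificate: {X1, X2, X3} is a vertex cover of size 3 (every listed pair touches it), so no matching can be larger.

3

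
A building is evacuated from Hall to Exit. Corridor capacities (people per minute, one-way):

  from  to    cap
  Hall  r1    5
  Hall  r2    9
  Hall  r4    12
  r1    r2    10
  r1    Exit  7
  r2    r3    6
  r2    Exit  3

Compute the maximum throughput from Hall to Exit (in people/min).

Augment Hall→r1→Exit: bottleneck 5, flow now 5.
Augment Hall→r2→Exit: bottleneck 3, flow now 8.
No augmenting path remains; maximum flow = 8.
In the residual graph, reachable from Hall: {Hall, r2, r3, r4}.
Min-cut edges: Hall→r1 (5), r2→Exit (3); capacity 5 + 3 = 8.
This cut is saturated, so no flow can exceed 8.

8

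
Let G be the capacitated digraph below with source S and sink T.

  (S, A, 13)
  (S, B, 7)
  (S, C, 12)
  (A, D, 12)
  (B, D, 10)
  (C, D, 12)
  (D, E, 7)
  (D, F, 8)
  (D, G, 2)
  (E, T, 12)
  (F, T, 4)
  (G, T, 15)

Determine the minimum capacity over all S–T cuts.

13

Augment S→A→D→E→T: bottleneck 7, flow now 7.
Augment S→A→D→F→T: bottleneck 4, flow now 11.
Augment S→A→D→G→T: bottleneck 1, flow now 12.
Augment S→B→D→G→T: bottleneck 1, flow now 13.
No augmenting path remains; maximum flow = 13.
By max-flow min-cut, the minimum cut capacity equals the max flow.
In the residual graph, reachable from S: {S, A, B, C, D, F}.
Min-cut edges: D→E (7), D→G (2), F→T (4); capacity 7 + 2 + 4 = 13.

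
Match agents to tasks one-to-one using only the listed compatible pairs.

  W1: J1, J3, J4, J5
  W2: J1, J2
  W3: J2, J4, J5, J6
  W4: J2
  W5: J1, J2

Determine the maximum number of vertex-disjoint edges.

Unit-capacity flow: source→left, listed edges, right→sink; max matching = max flow.
Augmenting path W1→J1 (+1); matched 1.
Augmenting path W2→J2 (+1); matched 2.
Augmenting path W3→J4 (+1); matched 3.
Augmenting path W5→J1→W1→J3 (+1); matched 4.
No augmenting path remains; maximum matching = 4.
König certificate: {W1, W3, J1, J2} is a vertex cover of size 4 (every listed pair touches it), so no matching can be larger.

4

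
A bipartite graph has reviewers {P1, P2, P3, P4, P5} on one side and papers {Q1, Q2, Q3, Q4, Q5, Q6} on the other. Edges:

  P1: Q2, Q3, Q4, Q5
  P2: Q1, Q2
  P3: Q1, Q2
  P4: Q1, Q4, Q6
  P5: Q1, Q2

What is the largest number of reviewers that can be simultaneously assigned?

Unit-capacity flow: source→left, listed edges, right→sink; max matching = max flow.
Augmenting path P1→Q2 (+1); matched 1.
Augmenting path P2→Q1 (+1); matched 2.
Augmenting path P4→Q4 (+1); matched 3.
Augmenting path P3→Q2→P1→Q3 (+1); matched 4.
No augmenting path remains; maximum matching = 4.
König certificate: {P1, P4, Q1, Q2} is a vertex cover of size 4 (every listed pair touches it), so no matching can be larger.

4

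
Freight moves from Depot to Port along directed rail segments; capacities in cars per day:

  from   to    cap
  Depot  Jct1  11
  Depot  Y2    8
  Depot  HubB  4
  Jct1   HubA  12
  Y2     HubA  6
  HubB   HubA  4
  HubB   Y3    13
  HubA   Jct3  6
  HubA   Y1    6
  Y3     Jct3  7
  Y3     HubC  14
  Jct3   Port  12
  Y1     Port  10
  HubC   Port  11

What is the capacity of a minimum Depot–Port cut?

Augment Depot→Jct1→HubA→Jct3→Port: bottleneck 6, flow now 6.
Augment Depot→Jct1→HubA→Y1→Port: bottleneck 5, flow now 11.
Augment Depot→Y2→HubA→Y1→Port: bottleneck 1, flow now 12.
Augment Depot→HubB→Y3→Jct3→Port: bottleneck 4, flow now 16.
No augmenting path remains; maximum flow = 16.
By max-flow min-cut, the minimum cut capacity equals the max flow.
In the residual graph, reachable from Depot: {Depot, Jct1, Y2, HubA}.
Min-cut edges: Depot→HubB (4), HubA→Jct3 (6), HubA→Y1 (6); capacity 4 + 6 + 6 = 16.

16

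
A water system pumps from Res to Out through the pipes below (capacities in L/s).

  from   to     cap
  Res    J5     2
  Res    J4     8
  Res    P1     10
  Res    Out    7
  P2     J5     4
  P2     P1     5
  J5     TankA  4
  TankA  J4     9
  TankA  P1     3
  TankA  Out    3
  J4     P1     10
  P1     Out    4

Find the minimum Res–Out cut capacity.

13

Augment Res→Out: bottleneck 7, flow now 7.
Augment Res→P1→Out: bottleneck 4, flow now 11.
Augment Res→J5→TankA→Out: bottleneck 2, flow now 13.
No augmenting path remains; maximum flow = 13.
By max-flow min-cut, the minimum cut capacity equals the max flow.
In the residual graph, reachable from Res: {Res, J4, P1}.
Min-cut edges: Res→J5 (2), Res→Out (7), P1→Out (4); capacity 2 + 7 + 4 = 13.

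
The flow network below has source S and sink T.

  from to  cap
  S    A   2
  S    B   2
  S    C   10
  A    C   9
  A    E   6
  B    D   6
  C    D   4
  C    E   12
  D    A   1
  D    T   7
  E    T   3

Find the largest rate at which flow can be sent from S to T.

Augment S→A→E→T: bottleneck 2, flow now 2.
Augment S→B→D→T: bottleneck 2, flow now 4.
Augment S→C→D→T: bottleneck 4, flow now 8.
Augment S→C→E→T: bottleneck 1, flow now 9.
No augmenting path remains; maximum flow = 9.
In the residual graph, reachable from S: {S, A, C, E}.
Min-cut edges: S→B (2), C→D (4), E→T (3); capacity 2 + 4 + 3 = 9.
This cut is saturated, so no flow can exceed 9.

9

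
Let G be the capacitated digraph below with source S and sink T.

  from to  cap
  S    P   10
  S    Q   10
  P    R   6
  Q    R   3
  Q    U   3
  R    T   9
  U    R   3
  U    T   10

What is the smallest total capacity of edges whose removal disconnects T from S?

12

Augment S→P→R→T: bottleneck 6, flow now 6.
Augment S→Q→R→T: bottleneck 3, flow now 9.
Augment S→Q→U→T: bottleneck 3, flow now 12.
No augmenting path remains; maximum flow = 12.
By max-flow min-cut, the minimum cut capacity equals the max flow.
In the residual graph, reachable from S: {S, P, Q}.
Min-cut edges: P→R (6), Q→R (3), Q→U (3); capacity 6 + 3 + 3 = 12.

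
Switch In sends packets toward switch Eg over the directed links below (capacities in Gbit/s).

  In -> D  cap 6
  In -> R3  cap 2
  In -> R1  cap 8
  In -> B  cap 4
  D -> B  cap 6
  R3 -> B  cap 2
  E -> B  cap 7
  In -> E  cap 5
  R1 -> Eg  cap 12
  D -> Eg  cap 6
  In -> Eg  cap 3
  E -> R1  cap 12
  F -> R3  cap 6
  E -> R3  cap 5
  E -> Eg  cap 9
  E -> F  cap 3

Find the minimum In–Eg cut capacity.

22

Augment In→Eg: bottleneck 3, flow now 3.
Augment In→E→Eg: bottleneck 5, flow now 8.
Augment In→D→Eg: bottleneck 6, flow now 14.
Augment In→R1→Eg: bottleneck 8, flow now 22.
No augmenting path remains; maximum flow = 22.
By max-flow min-cut, the minimum cut capacity equals the max flow.
In the residual graph, reachable from In: {In, R3, B}.
Min-cut edges: In→E (5), In→D (6), In→R1 (8), In→Eg (3); capacity 5 + 6 + 8 + 3 = 22.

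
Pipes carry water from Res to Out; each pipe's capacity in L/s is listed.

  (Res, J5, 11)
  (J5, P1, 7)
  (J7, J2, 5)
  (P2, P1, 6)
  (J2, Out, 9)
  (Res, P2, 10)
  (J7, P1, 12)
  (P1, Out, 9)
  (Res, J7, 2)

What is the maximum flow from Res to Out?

Augment Res→P2→P1→Out: bottleneck 6, flow now 6.
Augment Res→J5→P1→Out: bottleneck 3, flow now 9.
Augment Res→J7→J2→Out: bottleneck 2, flow now 11.
No augmenting path remains; maximum flow = 11.
In the residual graph, reachable from Res: {Res, P2, J5, P1}.
Min-cut edges: Res→J7 (2), P1→Out (9); capacity 2 + 9 = 11.
This cut is saturated, so no flow can exceed 11.

11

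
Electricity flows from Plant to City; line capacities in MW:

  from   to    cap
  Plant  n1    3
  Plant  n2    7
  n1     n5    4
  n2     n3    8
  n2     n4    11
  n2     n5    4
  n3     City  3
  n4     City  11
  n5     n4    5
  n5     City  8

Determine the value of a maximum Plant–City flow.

10

Augment Plant→n1→n5→City: bottleneck 3, flow now 3.
Augment Plant→n2→n3→City: bottleneck 3, flow now 6.
Augment Plant→n2→n4→City: bottleneck 4, flow now 10.
No augmenting path remains; maximum flow = 10.
In the residual graph, reachable from Plant: {Plant}.
Min-cut edges: Plant→n1 (3), Plant→n2 (7); capacity 3 + 7 = 10.
This cut is saturated, so no flow can exceed 10.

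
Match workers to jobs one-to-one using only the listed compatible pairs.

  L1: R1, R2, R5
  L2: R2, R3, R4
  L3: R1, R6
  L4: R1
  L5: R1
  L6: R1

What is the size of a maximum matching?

4

Unit-capacity flow: source→left, listed edges, right→sink; max matching = max flow.
Augmenting path L1→R1 (+1); matched 1.
Augmenting path L2→R2 (+1); matched 2.
Augmenting path L3→R6 (+1); matched 3.
Augmenting path L4→R1→L1→R5 (+1); matched 4.
No augmenting path remains; maximum matching = 4.
König certificate: {L1, L2, L3, R1} is a vertex cover of size 4 (every listed pair touches it), so no matching can be larger.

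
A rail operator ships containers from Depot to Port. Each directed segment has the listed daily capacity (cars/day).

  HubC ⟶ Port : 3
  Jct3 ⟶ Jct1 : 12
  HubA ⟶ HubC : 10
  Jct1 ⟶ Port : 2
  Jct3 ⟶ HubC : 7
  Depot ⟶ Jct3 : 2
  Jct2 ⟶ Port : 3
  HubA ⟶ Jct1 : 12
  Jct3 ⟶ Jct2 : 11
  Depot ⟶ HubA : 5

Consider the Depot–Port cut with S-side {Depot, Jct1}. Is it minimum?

No — its capacity is 9, but the minimum cut has capacity 7.

Given cut capacity: 2 + 5 + 2 = 9.
Augment Depot→Jct3→HubC→Port: bottleneck 2, flow now 2.
Augment Depot→HubA→HubC→Port: bottleneck 1, flow now 3.
Augment Depot→HubA→Jct1→Port: bottleneck 2, flow now 5.
Augment Depot→HubA→HubC→Jct3→Jct2→Port: bottleneck 2, flow now 7. (uses reverse residual edge)
No augmenting path remains; maximum flow = 7.
In the residual graph, reachable from Depot: {Depot}.
Min-cut edges: Depot→Jct3 (2), Depot→HubA (5); capacity 2 + 5 = 7.
Cut capacity 9 exceeds the max flow 7, so it is not minimum.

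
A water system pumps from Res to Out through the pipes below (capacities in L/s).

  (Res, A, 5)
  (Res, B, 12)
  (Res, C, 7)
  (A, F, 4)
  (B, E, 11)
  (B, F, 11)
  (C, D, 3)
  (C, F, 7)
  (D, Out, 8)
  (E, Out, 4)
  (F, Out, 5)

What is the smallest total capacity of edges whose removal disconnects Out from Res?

Augment Res→A→F→Out: bottleneck 4, flow now 4.
Augment Res→B→E→Out: bottleneck 4, flow now 8.
Augment Res→B→F→Out: bottleneck 1, flow now 9.
Augment Res→C→D→Out: bottleneck 3, flow now 12.
No augmenting path remains; maximum flow = 12.
By max-flow min-cut, the minimum cut capacity equals the max flow.
In the residual graph, reachable from Res: {Res, A, B, C, E, F}.
Min-cut edges: C→D (3), E→Out (4), F→Out (5); capacity 3 + 4 + 5 = 12.

12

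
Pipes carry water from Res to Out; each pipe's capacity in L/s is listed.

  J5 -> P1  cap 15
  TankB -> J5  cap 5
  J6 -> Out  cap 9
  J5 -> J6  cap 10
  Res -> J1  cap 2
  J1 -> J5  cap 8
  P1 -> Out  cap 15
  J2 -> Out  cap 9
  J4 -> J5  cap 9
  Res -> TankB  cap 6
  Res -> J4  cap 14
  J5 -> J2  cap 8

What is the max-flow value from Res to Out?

16

Augment Res→TankB→J5→P1→Out: bottleneck 5, flow now 5.
Augment Res→J1→J5→P1→Out: bottleneck 2, flow now 7.
Augment Res→J4→J5→P1→Out: bottleneck 8, flow now 15.
Augment Res→J4→J5→J2→Out: bottleneck 1, flow now 16.
No augmenting path remains; maximum flow = 16.
In the residual graph, reachable from Res: {Res, TankB, J4}.
Min-cut edges: Res→J1 (2), TankB→J5 (5), J4→J5 (9); capacity 2 + 5 + 9 = 16.
This cut is saturated, so no flow can exceed 16.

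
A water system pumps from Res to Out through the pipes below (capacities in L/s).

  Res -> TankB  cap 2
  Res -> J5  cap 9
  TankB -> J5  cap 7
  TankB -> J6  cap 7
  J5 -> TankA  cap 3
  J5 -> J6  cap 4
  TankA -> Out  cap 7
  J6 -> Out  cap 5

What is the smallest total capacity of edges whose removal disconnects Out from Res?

8

Augment Res→TankB→J6→Out: bottleneck 2, flow now 2.
Augment Res→J5→TankA→Out: bottleneck 3, flow now 5.
Augment Res→J5→J6→Out: bottleneck 3, flow now 8.
No augmenting path remains; maximum flow = 8.
By max-flow min-cut, the minimum cut capacity equals the max flow.
In the residual graph, reachable from Res: {Res, TankB, J5, J6}.
Min-cut edges: J5→TankA (3), J6→Out (5); capacity 3 + 5 = 8.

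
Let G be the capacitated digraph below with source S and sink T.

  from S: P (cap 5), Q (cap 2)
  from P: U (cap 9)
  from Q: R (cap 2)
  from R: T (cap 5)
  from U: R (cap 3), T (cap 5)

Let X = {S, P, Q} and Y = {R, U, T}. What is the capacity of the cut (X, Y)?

Edges leaving {S, P, Q}: P→U (9), Q→R (2).
Cut capacity = 9 + 2 = 11.

11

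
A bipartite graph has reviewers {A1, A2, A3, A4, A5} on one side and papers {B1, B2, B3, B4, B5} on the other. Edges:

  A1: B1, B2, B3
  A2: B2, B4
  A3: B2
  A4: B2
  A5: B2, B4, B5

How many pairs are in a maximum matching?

4

Unit-capacity flow: source→left, listed edges, right→sink; max matching = max flow.
Augmenting path A1→B1 (+1); matched 1.
Augmenting path A2→B2 (+1); matched 2.
Augmenting path A5→B4 (+1); matched 3.
Augmenting path A3→B2→A2→B4→A5→B5 (+1); matched 4.
No augmenting path remains; maximum matching = 4.
König certificate: {A1, A2, A5, B2} is a vertex cover of size 4 (every listed pair touches it), so no matching can be larger.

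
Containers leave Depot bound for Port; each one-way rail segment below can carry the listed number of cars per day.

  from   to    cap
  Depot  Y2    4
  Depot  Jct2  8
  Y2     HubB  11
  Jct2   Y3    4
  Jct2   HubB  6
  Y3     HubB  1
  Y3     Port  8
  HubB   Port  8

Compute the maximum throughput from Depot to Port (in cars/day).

Augment Depot→Y2→HubB→Port: bottleneck 4, flow now 4.
Augment Depot→Jct2→Y3→Port: bottleneck 4, flow now 8.
Augment Depot→Jct2→HubB→Port: bottleneck 4, flow now 12.
No augmenting path remains; maximum flow = 12.
In the residual graph, reachable from Depot: {Depot}.
Min-cut edges: Depot→Y2 (4), Depot→Jct2 (8); capacity 4 + 8 = 12.
This cut is saturated, so no flow can exceed 12.

12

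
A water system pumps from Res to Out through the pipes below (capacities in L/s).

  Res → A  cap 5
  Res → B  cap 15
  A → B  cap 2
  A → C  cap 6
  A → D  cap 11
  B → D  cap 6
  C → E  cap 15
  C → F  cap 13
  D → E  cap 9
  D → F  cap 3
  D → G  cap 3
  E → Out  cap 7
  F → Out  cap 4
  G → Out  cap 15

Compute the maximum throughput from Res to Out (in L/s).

Augment Res→A→C→E→Out: bottleneck 5, flow now 5.
Augment Res→B→D→E→Out: bottleneck 2, flow now 7.
Augment Res→B→D→F→Out: bottleneck 3, flow now 10.
Augment Res→B→D→G→Out: bottleneck 1, flow now 11.
No augmenting path remains; maximum flow = 11.
In the residual graph, reachable from Res: {Res, B}.
Min-cut edges: Res→A (5), B→D (6); capacity 5 + 6 = 11.
This cut is saturated, so no flow can exceed 11.

11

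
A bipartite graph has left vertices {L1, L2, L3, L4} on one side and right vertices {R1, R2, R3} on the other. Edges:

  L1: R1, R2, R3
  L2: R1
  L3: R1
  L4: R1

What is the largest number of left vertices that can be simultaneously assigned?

Unit-capacity flow: source→left, listed edges, right→sink; max matching = max flow.
Augmenting path L1→R1 (+1); matched 1.
Augmenting path L2→R1→L1→R2 (+1); matched 2.
No augmenting path remains; maximum matching = 2.
König certificate: {L1, R1} is a vertex cover of size 2 (every listed pair touches it), so no matching can be larger.

2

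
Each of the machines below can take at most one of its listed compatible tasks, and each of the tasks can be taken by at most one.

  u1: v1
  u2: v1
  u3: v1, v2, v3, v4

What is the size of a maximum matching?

Unit-capacity flow: source→left, listed edges, right→sink; max matching = max flow.
Augmenting path u1→v1 (+1); matched 1.
Augmenting path u3→v2 (+1); matched 2.
No augmenting path remains; maximum matching = 2.
König certificate: {u3, v1} is a vertex cover of size 2 (every listed pair touches it), so no matching can be larger.

2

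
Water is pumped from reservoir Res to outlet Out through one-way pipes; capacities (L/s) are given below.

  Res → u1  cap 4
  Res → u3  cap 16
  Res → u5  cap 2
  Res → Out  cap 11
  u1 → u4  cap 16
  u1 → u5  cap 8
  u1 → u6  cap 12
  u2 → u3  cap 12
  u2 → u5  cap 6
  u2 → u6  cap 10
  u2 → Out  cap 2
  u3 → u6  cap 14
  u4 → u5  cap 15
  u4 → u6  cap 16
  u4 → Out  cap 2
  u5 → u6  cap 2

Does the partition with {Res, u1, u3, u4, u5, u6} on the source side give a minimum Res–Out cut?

Given cut capacity: 11 + 2 = 13.
Augment Res→Out: bottleneck 11, flow now 11.
Augment Res→u1→u4→Out: bottleneck 2, flow now 13.
No augmenting path remains; maximum flow = 13.
Cut capacity 13 equals the max flow, so it is a minimum cut.

Yes — it is a minimum cut (capacity 13).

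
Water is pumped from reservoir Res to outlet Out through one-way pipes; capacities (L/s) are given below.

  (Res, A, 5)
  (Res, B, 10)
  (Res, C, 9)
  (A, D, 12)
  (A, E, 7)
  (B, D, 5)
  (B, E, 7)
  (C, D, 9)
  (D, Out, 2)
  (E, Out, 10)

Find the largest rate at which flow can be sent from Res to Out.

12

Augment Res→A→D→Out: bottleneck 2, flow now 2.
Augment Res→A→E→Out: bottleneck 3, flow now 5.
Augment Res→B→E→Out: bottleneck 7, flow now 12.
No augmenting path remains; maximum flow = 12.
In the residual graph, reachable from Res: {Res, A, B, C, D, E}.
Min-cut edges: D→Out (2), E→Out (10); capacity 2 + 10 = 12.
This cut is saturated, so no flow can exceed 12.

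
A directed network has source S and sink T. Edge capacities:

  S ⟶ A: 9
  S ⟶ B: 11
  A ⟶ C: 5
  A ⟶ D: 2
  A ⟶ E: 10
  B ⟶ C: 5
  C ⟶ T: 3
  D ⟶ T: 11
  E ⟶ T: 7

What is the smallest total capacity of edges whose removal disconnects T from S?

12

Augment S→A→C→T: bottleneck 3, flow now 3.
Augment S→A→D→T: bottleneck 2, flow now 5.
Augment S→A→E→T: bottleneck 4, flow now 9.
Augment S→B→C→A→E→T: bottleneck 3, flow now 12. (uses reverse residual edge)
No augmenting path remains; maximum flow = 12.
By max-flow min-cut, the minimum cut capacity equals the max flow.
In the residual graph, reachable from S: {S, B, C}.
Min-cut edges: S→A (9), C→T (3); capacity 9 + 3 = 12.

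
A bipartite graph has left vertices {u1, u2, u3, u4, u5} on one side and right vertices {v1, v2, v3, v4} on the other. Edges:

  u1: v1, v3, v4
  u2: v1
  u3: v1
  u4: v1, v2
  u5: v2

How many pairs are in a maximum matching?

3

Unit-capacity flow: source→left, listed edges, right→sink; max matching = max flow.
Augmenting path u1→v1 (+1); matched 1.
Augmenting path u4→v2 (+1); matched 2.
Augmenting path u2→v1→u1→v3 (+1); matched 3.
No augmenting path remains; maximum matching = 3.
König certificate: {u1, v1, v2} is a vertex cover of size 3 (every listed pair touches it), so no matching can be larger.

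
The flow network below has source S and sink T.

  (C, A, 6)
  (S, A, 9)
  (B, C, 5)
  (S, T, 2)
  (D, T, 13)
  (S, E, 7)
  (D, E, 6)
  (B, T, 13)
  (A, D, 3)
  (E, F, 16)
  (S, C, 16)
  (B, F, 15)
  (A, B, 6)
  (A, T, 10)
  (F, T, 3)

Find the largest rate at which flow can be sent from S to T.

20

Augment S→T: bottleneck 2, flow now 2.
Augment S→A→T: bottleneck 9, flow now 11.
Augment S→C→A→T: bottleneck 1, flow now 12.
Augment S→E→F→T: bottleneck 3, flow now 15.
Augment S→C→A→B→T: bottleneck 5, flow now 20.
No augmenting path remains; maximum flow = 20.
In the residual graph, reachable from S: {S, C, E, F}.
Min-cut edges: S→A (9), S→T (2), C→A (6), F→T (3); capacity 9 + 2 + 6 + 3 = 20.
This cut is saturated, so no flow can exceed 20.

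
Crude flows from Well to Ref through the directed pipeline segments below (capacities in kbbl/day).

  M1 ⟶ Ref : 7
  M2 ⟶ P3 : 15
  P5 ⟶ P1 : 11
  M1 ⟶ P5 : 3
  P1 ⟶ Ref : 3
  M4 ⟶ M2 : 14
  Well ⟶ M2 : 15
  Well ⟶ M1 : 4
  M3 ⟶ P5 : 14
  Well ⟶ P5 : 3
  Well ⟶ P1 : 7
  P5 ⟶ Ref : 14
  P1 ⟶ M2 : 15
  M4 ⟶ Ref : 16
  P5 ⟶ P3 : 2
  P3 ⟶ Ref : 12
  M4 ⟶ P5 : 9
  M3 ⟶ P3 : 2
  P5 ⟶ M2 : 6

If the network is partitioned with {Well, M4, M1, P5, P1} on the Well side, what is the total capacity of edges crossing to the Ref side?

92

Edges leaving {Well, M4, M1, P5, P1}: Well→M2 (15), M4→M2 (14), M4→Ref (16), M1→Ref (7), P5→M2 (6), P5→P3 (2), P5→Ref (14), P1→M2 (15), P1→Ref (3).
Cut capacity = 15 + 14 + 16 + 7 + 6 + 2 + 14 + 15 + 3 = 92.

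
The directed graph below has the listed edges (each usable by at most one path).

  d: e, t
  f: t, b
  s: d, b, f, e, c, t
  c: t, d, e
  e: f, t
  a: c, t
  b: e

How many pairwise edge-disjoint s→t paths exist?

5

Assign every edge capacity 1; by Menger, the answer equals the max flow.
Path s→t (+1); total 1.
Path s→c→t (+1); total 2.
Path s→d→t (+1); total 3.
Path s→e→t (+1); total 4.
Path s→f→t (+1); total 5.
No residual s→t path; max flow = 5.
Certifying cut of size 5: {e→t, f→t, s→c, s→d, s→t}.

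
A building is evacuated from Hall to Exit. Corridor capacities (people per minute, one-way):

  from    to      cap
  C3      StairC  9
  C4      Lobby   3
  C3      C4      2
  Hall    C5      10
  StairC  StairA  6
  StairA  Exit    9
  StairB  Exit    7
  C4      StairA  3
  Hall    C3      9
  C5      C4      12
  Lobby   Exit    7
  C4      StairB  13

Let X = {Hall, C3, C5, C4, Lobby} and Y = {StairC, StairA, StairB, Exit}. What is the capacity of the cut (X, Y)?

Edges leaving {Hall, C3, C5, C4, Lobby}: C3→StairC (9), C4→StairA (3), C4→StairB (13), Lobby→Exit (7).
Cut capacity = 9 + 3 + 13 + 7 = 32.

32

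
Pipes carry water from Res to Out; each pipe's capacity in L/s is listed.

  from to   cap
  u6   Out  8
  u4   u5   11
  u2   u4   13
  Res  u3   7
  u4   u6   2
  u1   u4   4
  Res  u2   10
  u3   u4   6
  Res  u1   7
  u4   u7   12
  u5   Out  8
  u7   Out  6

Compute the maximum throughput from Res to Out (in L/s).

16

Augment Res→u1→u4→u5→Out: bottleneck 4, flow now 4.
Augment Res→u2→u4→u5→Out: bottleneck 4, flow now 8.
Augment Res→u2→u4→u6→Out: bottleneck 2, flow now 10.
Augment Res→u2→u4→u7→Out: bottleneck 4, flow now 14.
Augment Res→u3→u4→u7→Out: bottleneck 2, flow now 16.
No augmenting path remains; maximum flow = 16.
In the residual graph, reachable from Res: {Res, u1, u2, u3, u4, u5, u7}.
Min-cut edges: u4→u6 (2), u5→Out (8), u7→Out (6); capacity 2 + 8 + 6 = 16.
This cut is saturated, so no flow can exceed 16.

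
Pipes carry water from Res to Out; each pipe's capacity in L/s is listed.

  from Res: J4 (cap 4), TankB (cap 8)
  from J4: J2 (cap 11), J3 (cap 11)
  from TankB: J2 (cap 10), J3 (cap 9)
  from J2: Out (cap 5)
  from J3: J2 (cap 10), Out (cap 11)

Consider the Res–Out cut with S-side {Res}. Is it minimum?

Yes — it is a minimum cut (capacity 12).

Given cut capacity: 4 + 8 = 12.
Augment Res→J4→J2→Out: bottleneck 4, flow now 4.
Augment Res→TankB→J2→Out: bottleneck 1, flow now 5.
Augment Res→TankB→J3→Out: bottleneck 7, flow now 12.
No augmenting path remains; maximum flow = 12.
Cut capacity 12 equals the max flow, so it is a minimum cut.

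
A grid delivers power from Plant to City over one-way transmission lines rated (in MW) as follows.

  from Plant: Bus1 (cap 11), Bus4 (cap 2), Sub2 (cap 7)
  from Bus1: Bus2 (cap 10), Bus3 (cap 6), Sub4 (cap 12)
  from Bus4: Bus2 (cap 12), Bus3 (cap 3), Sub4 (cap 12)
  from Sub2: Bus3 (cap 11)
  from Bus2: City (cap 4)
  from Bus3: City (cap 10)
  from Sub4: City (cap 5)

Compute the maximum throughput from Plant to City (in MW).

19

Augment Plant→Bus1→Bus2→City: bottleneck 4, flow now 4.
Augment Plant→Bus1→Bus3→City: bottleneck 6, flow now 10.
Augment Plant→Bus1→Sub4→City: bottleneck 1, flow now 11.
Augment Plant→Bus4→Bus3→City: bottleneck 2, flow now 13.
Augment Plant→Sub2→Bus3→City: bottleneck 2, flow now 15.
Augment Plant→Sub2→Bus3→Bus1→Sub4→City: bottleneck 4, flow now 19. (uses reverse residual edge)
No augmenting path remains; maximum flow = 19.
In the residual graph, reachable from Plant: {Plant, Bus1, Bus4, Sub2, Bus2, Bus3, Sub4}.
Min-cut edges: Bus2→City (4), Bus3→City (10), Sub4→City (5); capacity 4 + 10 + 5 = 19.
This cut is saturated, so no flow can exceed 19.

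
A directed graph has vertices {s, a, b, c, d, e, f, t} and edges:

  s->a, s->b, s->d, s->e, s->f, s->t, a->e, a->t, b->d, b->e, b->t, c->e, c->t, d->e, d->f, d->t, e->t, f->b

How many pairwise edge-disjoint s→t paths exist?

Assign every edge capacity 1; by Menger, the answer equals the max flow.
Path s→t (+1); total 1.
Path s→a→t (+1); total 2.
Path s→b→t (+1); total 3.
Path s→d→t (+1); total 4.
Path s→e→t (+1); total 5.
No residual s→t path; max flow = 5.
Certifying cut of size 5: {b→t, d→t, e→t, s→a, s→t}.

5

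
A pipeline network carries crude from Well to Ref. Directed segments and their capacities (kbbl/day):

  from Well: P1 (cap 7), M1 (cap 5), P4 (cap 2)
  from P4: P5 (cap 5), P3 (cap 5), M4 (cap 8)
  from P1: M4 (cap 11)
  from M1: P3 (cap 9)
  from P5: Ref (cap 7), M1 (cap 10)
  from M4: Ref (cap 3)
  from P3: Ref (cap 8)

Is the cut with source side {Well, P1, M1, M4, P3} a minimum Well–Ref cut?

No — its capacity is 13, but the minimum cut has capacity 10.

Given cut capacity: 2 + 3 + 8 = 13.
Augment Well→P4→P5→Ref: bottleneck 2, flow now 2.
Augment Well→P1→M4→Ref: bottleneck 3, flow now 5.
Augment Well→M1→P3→Ref: bottleneck 5, flow now 10.
No augmenting path remains; maximum flow = 10.
In the residual graph, reachable from Well: {Well, P1, M4}.
Min-cut edges: Well→P4 (2), Well→M1 (5), M4→Ref (3); capacity 2 + 5 + 3 = 10.
Cut capacity 13 exceeds the max flow 10, so it is not minimum.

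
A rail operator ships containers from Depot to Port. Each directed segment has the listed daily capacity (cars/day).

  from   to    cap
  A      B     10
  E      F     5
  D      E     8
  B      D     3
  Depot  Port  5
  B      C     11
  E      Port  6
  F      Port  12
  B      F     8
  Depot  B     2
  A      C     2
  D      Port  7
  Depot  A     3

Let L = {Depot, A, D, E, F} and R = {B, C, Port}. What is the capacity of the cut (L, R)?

44

Edges leaving {Depot, A, D, E, F}: Depot→B (2), Depot→Port (5), A→B (10), A→C (2), D→Port (7), E→Port (6), F→Port (12).
Cut capacity = 2 + 5 + 10 + 2 + 7 + 6 + 12 = 44.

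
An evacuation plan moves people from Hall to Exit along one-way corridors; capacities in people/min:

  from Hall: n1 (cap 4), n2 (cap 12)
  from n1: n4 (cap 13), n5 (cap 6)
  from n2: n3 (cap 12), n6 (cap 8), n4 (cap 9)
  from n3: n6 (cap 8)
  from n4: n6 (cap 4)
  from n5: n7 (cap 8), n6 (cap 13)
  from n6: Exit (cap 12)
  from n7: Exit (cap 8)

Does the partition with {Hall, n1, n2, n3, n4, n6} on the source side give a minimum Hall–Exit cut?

No — its capacity is 18, but the minimum cut has capacity 16.

Given cut capacity: 6 + 12 = 18.
Augment Hall→n2→n6→Exit: bottleneck 8, flow now 8.
Augment Hall→n1→n4→n6→Exit: bottleneck 4, flow now 12.
Augment Hall→n2→n4→n1→n5→n7→Exit: bottleneck 4, flow now 16. (uses reverse residual edge)
No augmenting path remains; maximum flow = 16.
In the residual graph, reachable from Hall: {Hall}.
Min-cut edges: Hall→n1 (4), Hall→n2 (12); capacity 4 + 12 = 16.
Cut capacity 18 exceeds the max flow 16, so it is not minimum.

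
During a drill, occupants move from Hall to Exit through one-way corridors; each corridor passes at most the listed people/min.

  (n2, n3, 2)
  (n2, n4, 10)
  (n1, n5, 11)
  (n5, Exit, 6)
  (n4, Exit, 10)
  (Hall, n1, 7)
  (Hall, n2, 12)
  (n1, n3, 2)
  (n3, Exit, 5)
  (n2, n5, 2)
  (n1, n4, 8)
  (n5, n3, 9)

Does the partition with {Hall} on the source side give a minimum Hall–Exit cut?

Yes — it is a minimum cut (capacity 19).

Given cut capacity: 7 + 12 = 19.
Augment Hall→n1→n3→Exit: bottleneck 2, flow now 2.
Augment Hall→n1→n4→Exit: bottleneck 5, flow now 7.
Augment Hall→n2→n3→Exit: bottleneck 2, flow now 9.
Augment Hall→n2→n4→Exit: bottleneck 5, flow now 14.
Augment Hall→n2→n5→Exit: bottleneck 2, flow now 16.
Augment Hall→n2→n4→n1→n5→Exit: bottleneck 3, flow now 19. (uses reverse residual edge)
No augmenting path remains; maximum flow = 19.
Cut capacity 19 equals the max flow, so it is a minimum cut.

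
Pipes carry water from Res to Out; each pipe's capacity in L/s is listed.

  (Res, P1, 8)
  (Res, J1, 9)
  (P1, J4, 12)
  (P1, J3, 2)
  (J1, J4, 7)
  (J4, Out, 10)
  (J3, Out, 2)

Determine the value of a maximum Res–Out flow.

12

Augment Res→P1→J4→Out: bottleneck 8, flow now 8.
Augment Res→J1→J4→Out: bottleneck 2, flow now 10.
Augment Res→J1→J4→P1→J3→Out: bottleneck 2, flow now 12. (uses reverse residual edge)
No augmenting path remains; maximum flow = 12.
In the residual graph, reachable from Res: {Res, P1, J1, J4}.
Min-cut edges: P1→J3 (2), J4→Out (10); capacity 2 + 10 = 12.
This cut is saturated, so no flow can exceed 12.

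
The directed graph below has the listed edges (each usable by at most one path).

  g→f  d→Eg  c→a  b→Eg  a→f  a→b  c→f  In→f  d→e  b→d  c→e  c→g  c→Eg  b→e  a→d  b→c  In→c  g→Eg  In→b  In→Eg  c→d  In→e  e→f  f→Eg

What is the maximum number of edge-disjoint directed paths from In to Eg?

Assign every edge capacity 1; by Menger, the answer equals the max flow.
Path In→Eg (+1); total 1.
Path In→b→Eg (+1); total 2.
Path In→c→Eg (+1); total 3.
Path In→f→Eg (+1); total 4.
No residual In→Eg path; max flow = 4.
Certifying cut of size 4: {In→Eg, In→b, In→c, f→Eg}.

4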